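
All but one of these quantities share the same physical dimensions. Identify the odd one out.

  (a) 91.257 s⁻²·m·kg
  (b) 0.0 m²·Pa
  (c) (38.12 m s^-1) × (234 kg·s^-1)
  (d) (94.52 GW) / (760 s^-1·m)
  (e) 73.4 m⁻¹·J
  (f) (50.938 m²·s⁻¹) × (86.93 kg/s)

Expand each in SI base units:
  (a) kg·m·s⁻²
  (b) Pa·m² = N·m⁻²·m² = kg·m·s⁻²
  (c) [m·s⁻¹] · [kg·s⁻¹] = kg·m·s⁻²
  (d) [kg·m²·s⁻³] / [m·s⁻¹] = kg·m·s⁻²
  (e) J·m⁻¹ = N·m·m⁻¹ = kg·m·s⁻²
  (f) [m²·s⁻¹] · [kg·s⁻¹] = kg·m²·s⁻²
All reduce to kg·m·s⁻² except (f), which is kg·m²·s⁻².

(f)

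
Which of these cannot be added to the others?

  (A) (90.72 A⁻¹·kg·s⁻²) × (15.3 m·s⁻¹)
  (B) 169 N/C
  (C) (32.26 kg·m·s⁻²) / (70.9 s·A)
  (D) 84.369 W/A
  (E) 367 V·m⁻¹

Expand each in SI base units:
  (A) [kg·s⁻²·A⁻¹] · [m·s⁻¹] = kg·m·s⁻³·A⁻¹
  (B) N·C⁻¹ = kg·m·s⁻²·(s·A)⁻¹ = kg·m·s⁻³·A⁻¹
  (C) [kg·m·s⁻²] / [s·A] = kg·m·s⁻³·A⁻¹
  (D) W·A⁻¹ = J·s⁻¹·A⁻¹ = kg·m²·s⁻³·A⁻¹
  (E) V·m⁻¹ = J·C⁻¹·m⁻¹ = kg·m·s⁻³·A⁻¹
All reduce to kg·m·s⁻³·A⁻¹ except (D), which is kg·m²·s⁻³·A⁻¹.

(D)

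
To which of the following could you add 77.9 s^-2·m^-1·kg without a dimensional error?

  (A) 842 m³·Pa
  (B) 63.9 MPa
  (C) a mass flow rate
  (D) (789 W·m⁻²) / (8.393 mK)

Reference: kg·m⁻¹·s⁻².
Each option:
  (A) Pa·m³ = N·m⁻²·m³ = kg·m²·s⁻²
  (B) Pa = N·m⁻² = kg·m⁻¹·s⁻²  ← same
  (C) [mass flow rate] = kg·s⁻¹
  (D) [kg·s⁻³] / [K] = kg·s⁻³·K⁻¹
Only (B) matches kg·m⁻¹·s⁻².

(B)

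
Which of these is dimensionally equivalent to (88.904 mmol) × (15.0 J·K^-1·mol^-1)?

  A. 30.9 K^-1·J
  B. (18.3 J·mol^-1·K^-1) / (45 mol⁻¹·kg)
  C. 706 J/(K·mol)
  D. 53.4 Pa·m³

A.

Reference: [mol] · [kg·m²·s⁻²·K⁻¹·mol⁻¹] = kg·m²·s⁻²·K⁻¹.
Each option:
  A. J·K⁻¹ = N·m·K⁻¹ = kg·m²·s⁻²·K⁻¹  ← same
  B. [kg·m²·s⁻²·K⁻¹·mol⁻¹] / [kg·mol⁻¹] = m²·s⁻²·K⁻¹
  C. J·mol⁻¹·K⁻¹ = N·m·mol⁻¹·K⁻¹ = kg·m²·s⁻²·K⁻¹·mol⁻¹
  D. Pa·m³ = N·m⁻²·m³ = kg·m²·s⁻²
Only A. matches kg·m²·s⁻²·K⁻¹.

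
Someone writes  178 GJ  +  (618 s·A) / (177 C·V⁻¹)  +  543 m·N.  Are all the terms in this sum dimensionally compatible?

No

Work out the base dimensions of each:
  178 GJ:  J = N·m = kg·m²·s⁻²
  (618 s·A) / (177 C·V⁻¹):  [s·A] / [kg⁻¹·m⁻²·s⁴·A²] = kg·m²·s⁻³·A⁻¹
  543 m·N:  N·m = kg·m·s⁻²·m = kg·m²·s⁻²
The terms do not share a single dimension (kg·m²·s⁻² vs kg·m²·s⁻³·A⁻¹).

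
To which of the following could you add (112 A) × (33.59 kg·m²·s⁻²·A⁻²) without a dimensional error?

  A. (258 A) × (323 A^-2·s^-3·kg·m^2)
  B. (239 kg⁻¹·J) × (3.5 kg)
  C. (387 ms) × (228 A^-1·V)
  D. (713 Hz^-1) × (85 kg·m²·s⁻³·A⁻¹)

Reference: [A] · [kg·m²·s⁻²·A⁻²] = kg·m²·s⁻²·A⁻¹.
Each option:
  A. [A] · [kg·m²·s⁻³·A⁻²] = kg·m²·s⁻³·A⁻¹
  B. [m²·s⁻²] · [kg] = kg·m²·s⁻²
  C. [s] · [kg·m²·s⁻³·A⁻²] = kg·m²·s⁻²·A⁻²
  D. [s] · [kg·m²·s⁻³·A⁻¹] = kg·m²·s⁻²·A⁻¹  ← same
Only D. matches kg·m²·s⁻²·A⁻¹.

D.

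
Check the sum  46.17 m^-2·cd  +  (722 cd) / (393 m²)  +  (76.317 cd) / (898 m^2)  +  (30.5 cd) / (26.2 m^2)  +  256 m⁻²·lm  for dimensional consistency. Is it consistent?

Yes

Work out the base dimensions of each:
  46.17 m^-2·cd:  cd·m⁻² = m⁻²·cd
  (722 cd) / (393 m²):  [cd] / [m²] = m⁻²·cd
  (76.317 cd) / (898 m^2):  [cd] / [m²] = m⁻²·cd
  (30.5 cd) / (26.2 m^2):  [cd] / [m²] = m⁻²·cd
  256 m⁻²·lm:  lm·m⁻² = cd·m⁻² = m⁻²·cd
Every term reduces to m⁻²·cd.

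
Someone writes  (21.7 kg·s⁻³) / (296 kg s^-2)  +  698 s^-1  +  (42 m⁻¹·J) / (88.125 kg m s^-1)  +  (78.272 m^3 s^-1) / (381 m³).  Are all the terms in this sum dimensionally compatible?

Yes

Work out the base dimensions of each:
  (21.7 kg·s⁻³) / (296 kg s^-2):  [kg·s⁻³] / [kg·s⁻²] = s⁻¹
  698 s^-1:  s⁻¹
  (42 m⁻¹·J) / (88.125 kg m s^-1):  [kg·m·s⁻²] / [kg·m·s⁻¹] = s⁻¹
  (78.272 m^3 s^-1) / (381 m³):  [m³·s⁻¹] / [m³] = s⁻¹
Every term reduces to s⁻¹.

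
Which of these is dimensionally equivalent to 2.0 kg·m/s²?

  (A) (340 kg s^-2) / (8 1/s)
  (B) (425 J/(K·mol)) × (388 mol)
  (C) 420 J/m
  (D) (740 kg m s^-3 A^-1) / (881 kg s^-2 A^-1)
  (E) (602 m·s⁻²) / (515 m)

(C)

Reference: kg·m·s⁻².
Each option:
  (A) [kg·s⁻²] / [s⁻¹] = kg·s⁻¹
  (B) [kg·m²·s⁻²·K⁻¹·mol⁻¹] · [mol] = kg·m²·s⁻²·K⁻¹
  (C) J·m⁻¹ = N·m·m⁻¹ = kg·m·s⁻²  ← same
  (D) [kg·m·s⁻³·A⁻¹] / [kg·s⁻²·A⁻¹] = m·s⁻¹
  (E) [m·s⁻²] / [m] = s⁻²
Only (C) matches kg·m·s⁻².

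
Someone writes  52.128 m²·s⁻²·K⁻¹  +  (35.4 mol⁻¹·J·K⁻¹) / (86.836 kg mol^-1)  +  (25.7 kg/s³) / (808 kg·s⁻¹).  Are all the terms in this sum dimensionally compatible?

No

Dimensions:
  52.128 m²·s⁻²·K⁻¹:  m²·s⁻²·K⁻¹
  (35.4 mol⁻¹·J·K⁻¹) / (86.836 kg mol^-1):  [kg·m²·s⁻²·K⁻¹·mol⁻¹] / [kg·mol⁻¹] = m²·s⁻²·K⁻¹
  (25.7 kg/s³) / (808 kg·s⁻¹):  [kg·s⁻³] / [kg·s⁻¹] = s⁻²
The terms do not share a single dimension (m²·s⁻²·K⁻¹ vs s⁻²).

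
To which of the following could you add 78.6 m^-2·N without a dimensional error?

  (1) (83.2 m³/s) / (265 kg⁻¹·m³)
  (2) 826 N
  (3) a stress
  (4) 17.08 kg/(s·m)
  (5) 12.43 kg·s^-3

(3)

Reference: N·m⁻² = kg·m·s⁻²·m⁻² = kg·m⁻¹·s⁻².
Each option:
  (1) [m³·s⁻¹] / [kg⁻¹·m³] = kg·s⁻¹
  (2) N = kg·m·s⁻²
  (3) [stress] = kg·m⁻¹·s⁻²  ← same
  (4) kg·m⁻¹·s⁻¹
  (5) kg·s⁻³
Only (3) matches kg·m⁻¹·s⁻².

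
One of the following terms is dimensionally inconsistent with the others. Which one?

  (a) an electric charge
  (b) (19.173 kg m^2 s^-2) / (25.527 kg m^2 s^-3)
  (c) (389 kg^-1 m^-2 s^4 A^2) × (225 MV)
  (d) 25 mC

(b)

In SI base units:
  (a) [electric charge] = s·A
  (b) [kg·m²·s⁻²] / [kg·m²·s⁻³] = s
  (c) [kg⁻¹·m⁻²·s⁴·A²] · [kg·m²·s⁻³·A⁻¹] = s·A
  (d) C = s·A
All reduce to s·A except (b), which is s.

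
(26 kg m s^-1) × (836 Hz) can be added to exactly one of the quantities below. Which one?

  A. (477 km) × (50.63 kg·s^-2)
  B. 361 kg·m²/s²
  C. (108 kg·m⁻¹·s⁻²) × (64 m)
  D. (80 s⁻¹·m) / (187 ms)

Reference: [kg·m·s⁻¹] · [s⁻¹] = kg·m·s⁻².
Each option:
  A. [m] · [kg·s⁻²] = kg·m·s⁻²  ← same
  B. kg·m²·s⁻²
  C. [kg·m⁻¹·s⁻²] · [m] = kg·s⁻²
  D. [m·s⁻¹] / [s] = m·s⁻²
Only A. matches kg·m·s⁻².

A.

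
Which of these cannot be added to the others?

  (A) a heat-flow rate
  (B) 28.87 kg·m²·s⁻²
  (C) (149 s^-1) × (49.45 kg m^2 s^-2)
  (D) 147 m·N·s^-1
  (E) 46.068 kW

In SI base units:
  (A) [heat-flow rate] = kg·m²·s⁻³
  (B) kg·m²·s⁻²
  (C) [s⁻¹] · [kg·m²·s⁻²] = kg·m²·s⁻³
  (D) N·m·s⁻¹ = kg·m·s⁻²·m·s⁻¹ = kg·m²·s⁻³
  (E) W = J·s⁻¹ = kg·m²·s⁻³
All reduce to kg·m²·s⁻³ except (B), which is kg·m²·s⁻².

(B)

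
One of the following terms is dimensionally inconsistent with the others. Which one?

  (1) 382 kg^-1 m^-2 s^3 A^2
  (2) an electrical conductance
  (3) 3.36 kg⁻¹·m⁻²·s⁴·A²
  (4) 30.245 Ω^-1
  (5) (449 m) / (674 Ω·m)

Expand each in SI base units:
  (1) kg⁻¹·m⁻²·s³·A²
  (2) [electrical conductance] = kg⁻¹·m⁻²·s³·A²
  (3) kg⁻¹·m⁻²·s⁴·A²
  (4) Ω⁻¹ = (V·A⁻¹)⁻¹ = kg⁻¹·m⁻²·s³·A²
  (5) [m] / [kg·m³·s⁻³·A⁻²] = kg⁻¹·m⁻²·s³·A²
All reduce to kg⁻¹·m⁻²·s³·A² except (3), which is kg⁻¹·m⁻²·s⁴·A².

(3)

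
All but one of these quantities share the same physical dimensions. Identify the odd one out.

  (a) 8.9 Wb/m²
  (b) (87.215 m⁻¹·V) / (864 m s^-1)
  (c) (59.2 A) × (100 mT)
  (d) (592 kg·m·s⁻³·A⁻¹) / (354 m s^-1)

(c)

Work out the base dimensions of each:
  (a) Wb·m⁻² = V·s·m⁻² = kg·s⁻²·A⁻¹
  (b) [kg·m·s⁻³·A⁻¹] / [m·s⁻¹] = kg·s⁻²·A⁻¹
  (c) [A] · [kg·s⁻²·A⁻¹] = kg·s⁻²
  (d) [kg·m·s⁻³·A⁻¹] / [m·s⁻¹] = kg·s⁻²·A⁻¹
All reduce to kg·s⁻²·A⁻¹ except (c), which is kg·s⁻².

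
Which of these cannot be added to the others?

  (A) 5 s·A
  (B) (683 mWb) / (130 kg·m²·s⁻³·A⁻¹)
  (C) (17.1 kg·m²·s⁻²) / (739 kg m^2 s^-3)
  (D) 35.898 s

Expand each in SI base units:
  (A) A·s = s·A
  (B) [kg·m²·s⁻²·A⁻¹] / [kg·m²·s⁻³·A⁻¹] = s
  (C) [kg·m²·s⁻²] / [kg·m²·s⁻³] = s
  (D) s
All reduce to s except (A), which is s·A.

(A)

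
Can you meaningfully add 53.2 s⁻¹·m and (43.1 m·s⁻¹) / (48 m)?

No

In SI base units:
  53.2 s⁻¹·m:  m·s⁻¹
  (43.1 m·s⁻¹) / (48 m):  [m·s⁻¹] / [m] = s⁻¹
m·s⁻¹ ≠ s⁻¹, so they cannot be added.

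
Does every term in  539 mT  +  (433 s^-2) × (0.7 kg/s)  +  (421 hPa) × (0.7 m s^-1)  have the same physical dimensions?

Dimensions:
  539 mT:  T = Wb·m⁻² = kg·s⁻²·A⁻¹
  (433 s^-2) × (0.7 kg/s):  [s⁻²] · [kg·s⁻¹] = kg·s⁻³
  (421 hPa) × (0.7 m s^-1):  [kg·m⁻¹·s⁻²] · [m·s⁻¹] = kg·s⁻³
The terms do not share a single dimension (kg·s⁻²·A⁻¹ vs kg·s⁻³).

No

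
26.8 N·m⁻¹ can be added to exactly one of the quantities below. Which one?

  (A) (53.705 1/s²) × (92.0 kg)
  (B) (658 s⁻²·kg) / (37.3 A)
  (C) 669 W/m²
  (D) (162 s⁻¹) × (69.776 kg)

(A)

Reference: N·m⁻¹ = kg·m·s⁻²·m⁻¹ = kg·s⁻².
Each option:
  (A) [s⁻²] · [kg] = kg·s⁻²  ← same
  (B) [kg·s⁻²] / [A] = kg·s⁻²·A⁻¹
  (C) W·m⁻² = J·s⁻¹·m⁻² = kg·s⁻³
  (D) [s⁻¹] · [kg] = kg·s⁻¹
Only (A) matches kg·s⁻².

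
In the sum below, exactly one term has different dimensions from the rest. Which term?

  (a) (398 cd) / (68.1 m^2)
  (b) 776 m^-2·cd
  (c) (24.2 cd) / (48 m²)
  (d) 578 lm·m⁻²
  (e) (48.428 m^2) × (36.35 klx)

Dimensions:
  (a) [cd] / [m²] = m⁻²·cd
  (b) cd·m⁻² = m⁻²·cd
  (c) [cd] / [m²] = m⁻²·cd
  (d) lm·m⁻² = cd·m⁻² = m⁻²·cd
  (e) [m²] · [m⁻²·cd] = cd
All reduce to m⁻²·cd except (e), which is cd.

(e)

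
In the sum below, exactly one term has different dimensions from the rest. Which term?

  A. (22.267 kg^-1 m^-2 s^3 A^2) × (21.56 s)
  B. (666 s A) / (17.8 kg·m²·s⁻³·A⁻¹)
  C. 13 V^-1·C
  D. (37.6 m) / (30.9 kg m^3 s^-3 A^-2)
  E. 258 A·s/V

Work out the base dimensions of each:
  A. [kg⁻¹·m⁻²·s³·A²] · [s] = kg⁻¹·m⁻²·s⁴·A²
  B. [s·A] / [kg·m²·s⁻³·A⁻¹] = kg⁻¹·m⁻²·s⁴·A²
  C. C·V⁻¹ = s·A·(J·C⁻¹)⁻¹ = kg⁻¹·m⁻²·s⁴·A²
  D. [m] / [kg·m³·s⁻³·A⁻²] = kg⁻¹·m⁻²·s³·A²
  E. A·s·V⁻¹ = A·s·(J·C⁻¹)⁻¹ = kg⁻¹·m⁻²·s⁴·A²
All reduce to kg⁻¹·m⁻²·s⁴·A² except D., which is kg⁻¹·m⁻²·s³·A².

D.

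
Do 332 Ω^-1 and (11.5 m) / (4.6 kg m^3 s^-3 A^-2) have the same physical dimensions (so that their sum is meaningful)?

Work out the base dimensions of each:
  332 Ω^-1:  Ω⁻¹ = (V·A⁻¹)⁻¹ = kg⁻¹·m⁻²·s³·A²
  (11.5 m) / (4.6 kg m^3 s^-3 A^-2):  [m] / [kg·m³·s⁻³·A⁻²] = kg⁻¹·m⁻²·s³·A²
Both are kg⁻¹·m⁻²·s³·A², so they have the same dimensions and can be added.

Yes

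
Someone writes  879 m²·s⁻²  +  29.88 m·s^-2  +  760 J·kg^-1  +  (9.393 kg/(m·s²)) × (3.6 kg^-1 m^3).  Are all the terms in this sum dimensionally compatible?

No

Work out the base dimensions of each:
  879 m²·s⁻²:  m²·s⁻²
  29.88 m·s^-2:  m·s⁻²
  760 J·kg^-1:  J·kg⁻¹ = N·m·kg⁻¹ = m²·s⁻²
  (9.393 kg/(m·s²)) × (3.6 kg^-1 m^3):  [kg·m⁻¹·s⁻²] · [kg⁻¹·m³] = m²·s⁻²
The terms do not share a single dimension (m²·s⁻² vs m·s⁻²).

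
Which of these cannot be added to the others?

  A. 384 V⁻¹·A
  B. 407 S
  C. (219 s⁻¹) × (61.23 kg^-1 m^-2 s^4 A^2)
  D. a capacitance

Work out the base dimensions of each:
  A. A·V⁻¹ = A·(J·C⁻¹)⁻¹ = kg⁻¹·m⁻²·s³·A²
  B. S = Ω⁻¹ = kg⁻¹·m⁻²·s³·A²
  C. [s⁻¹] · [kg⁻¹·m⁻²·s⁴·A²] = kg⁻¹·m⁻²·s³·A²
  D. [capacitance] = kg⁻¹·m⁻²·s⁴·A²
All reduce to kg⁻¹·m⁻²·s³·A² except D., which is kg⁻¹·m⁻²·s⁴·A².

D.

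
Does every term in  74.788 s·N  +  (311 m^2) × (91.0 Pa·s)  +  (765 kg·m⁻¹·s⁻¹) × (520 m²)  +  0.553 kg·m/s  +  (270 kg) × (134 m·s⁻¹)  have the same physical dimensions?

Expand each in SI base units:
  74.788 s·N:  N·s = kg·m·s⁻²·s = kg·m·s⁻¹
  (311 m^2) × (91.0 Pa·s):  [m²] · [kg·m⁻¹·s⁻¹] = kg·m·s⁻¹
  (765 kg·m⁻¹·s⁻¹) × (520 m²):  [kg·m⁻¹·s⁻¹] · [m²] = kg·m·s⁻¹
  0.553 kg·m/s:  kg·m·s⁻¹
  (270 kg) × (134 m·s⁻¹):  [kg] · [m·s⁻¹] = kg·m·s⁻¹
Every term reduces to kg·m·s⁻¹.

Yes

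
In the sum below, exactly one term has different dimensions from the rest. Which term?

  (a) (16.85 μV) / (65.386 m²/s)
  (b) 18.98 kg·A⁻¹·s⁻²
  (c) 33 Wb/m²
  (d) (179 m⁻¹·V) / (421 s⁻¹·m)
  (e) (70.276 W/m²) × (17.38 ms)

(e)

Expand each in SI base units:
  (a) [kg·m²·s⁻³·A⁻¹] / [m²·s⁻¹] = kg·s⁻²·A⁻¹
  (b) kg·s⁻²·A⁻¹
  (c) Wb·m⁻² = V·s·m⁻² = kg·s⁻²·A⁻¹
  (d) [kg·m·s⁻³·A⁻¹] / [m·s⁻¹] = kg·s⁻²·A⁻¹
  (e) [kg·s⁻³] · [s] = kg·s⁻²
All reduce to kg·s⁻²·A⁻¹ except (e), which is kg·s⁻².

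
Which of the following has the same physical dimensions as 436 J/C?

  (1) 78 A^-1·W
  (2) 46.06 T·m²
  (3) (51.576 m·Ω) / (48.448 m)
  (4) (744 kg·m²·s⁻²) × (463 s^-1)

Reference: J·C⁻¹ = N·m·(s·A)⁻¹ = kg·m²·s⁻³·A⁻¹.
Each option:
  (1) W·A⁻¹ = J·s⁻¹·A⁻¹ = kg·m²·s⁻³·A⁻¹  ← same
  (2) T·m² = Wb·m⁻²·m² = kg·m²·s⁻²·A⁻¹
  (3) [kg·m³·s⁻³·A⁻²] / [m] = kg·m²·s⁻³·A⁻²
  (4) [kg·m²·s⁻²] · [s⁻¹] = kg·m²·s⁻³
Only (1) matches kg·m²·s⁻³·A⁻¹.

(1)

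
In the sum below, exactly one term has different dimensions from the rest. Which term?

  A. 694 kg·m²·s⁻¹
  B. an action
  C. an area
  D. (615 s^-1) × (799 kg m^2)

C.

Reduce each to base SI dimensions:
  A. kg·m²·s⁻¹
  B. [action] = kg·m²·s⁻¹
  C. [area] = m²
  D. [s⁻¹] · [kg·m²] = kg·m²·s⁻¹
All reduce to kg·m²·s⁻¹ except C., which is m².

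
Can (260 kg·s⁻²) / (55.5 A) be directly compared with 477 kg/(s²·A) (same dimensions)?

Dimensions:
  (260 kg·s⁻²) / (55.5 A):  [kg·s⁻²] / [A] = kg·s⁻²·A⁻¹
  477 kg/(s²·A):  kg·s⁻²·A⁻¹
Both are kg·s⁻²·A⁻¹, so they have the same dimensions and can be added.

Yes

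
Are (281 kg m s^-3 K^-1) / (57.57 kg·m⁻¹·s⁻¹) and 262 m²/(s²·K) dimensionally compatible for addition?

Yes

Expand each in SI base units:
  (281 kg m s^-3 K^-1) / (57.57 kg·m⁻¹·s⁻¹):  [kg·m·s⁻³·K⁻¹] / [kg·m⁻¹·s⁻¹] = m²·s⁻²·K⁻¹
  262 m²/(s²·K):  m²·s⁻²·K⁻¹
Both are m²·s⁻²·K⁻¹, so they have the same dimensions and can be added.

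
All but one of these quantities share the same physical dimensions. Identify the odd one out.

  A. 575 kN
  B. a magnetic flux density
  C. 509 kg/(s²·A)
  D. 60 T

Reduce each to base SI dimensions:
  A. N = kg·m·s⁻²
  B. [magnetic flux density] = kg·s⁻²·A⁻¹
  C. kg·s⁻²·A⁻¹
  D. T = Wb·m⁻² = kg·s⁻²·A⁻¹
All reduce to kg·s⁻²·A⁻¹ except A., which is kg·m·s⁻².

A.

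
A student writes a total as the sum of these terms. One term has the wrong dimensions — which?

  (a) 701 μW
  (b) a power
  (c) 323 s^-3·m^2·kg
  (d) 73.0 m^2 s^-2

(d)

In SI base units:
  (a) W = J·s⁻¹ = kg·m²·s⁻³
  (b) [power] = kg·m²·s⁻³
  (c) kg·m²·s⁻³
  (d) m²·s⁻²
All reduce to kg·m²·s⁻³ except (d), which is m²·s⁻².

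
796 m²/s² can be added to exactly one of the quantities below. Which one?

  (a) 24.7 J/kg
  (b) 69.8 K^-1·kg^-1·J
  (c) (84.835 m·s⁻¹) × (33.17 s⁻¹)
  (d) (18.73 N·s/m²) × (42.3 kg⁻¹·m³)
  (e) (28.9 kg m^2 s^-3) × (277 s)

Reference: m²·s⁻².
Each option:
  (a) J·kg⁻¹ = N·m·kg⁻¹ = m²·s⁻²  ← same
  (b) J·kg⁻¹·K⁻¹ = N·m·kg⁻¹·K⁻¹ = m²·s⁻²·K⁻¹
  (c) [m·s⁻¹] · [s⁻¹] = m·s⁻²
  (d) [kg·m⁻¹·s⁻¹] · [kg⁻¹·m³] = m²·s⁻¹
  (e) [kg·m²·s⁻³] · [s] = kg·m²·s⁻²
Only (a) matches m²·s⁻².

(a)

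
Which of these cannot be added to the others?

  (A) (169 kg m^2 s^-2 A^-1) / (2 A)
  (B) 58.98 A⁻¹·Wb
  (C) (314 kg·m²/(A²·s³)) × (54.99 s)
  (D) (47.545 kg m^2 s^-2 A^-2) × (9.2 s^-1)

Dimensions:
  (A) [kg·m²·s⁻²·A⁻¹] / [A] = kg·m²·s⁻²·A⁻²
  (B) Wb·A⁻¹ = V·s·A⁻¹ = kg·m²·s⁻²·A⁻²
  (C) [kg·m²·s⁻³·A⁻²] · [s] = kg·m²·s⁻²·A⁻²
  (D) [kg·m²·s⁻²·A⁻²] · [s⁻¹] = kg·m²·s⁻³·A⁻²
All reduce to kg·m²·s⁻²·A⁻² except (D), which is kg·m²·s⁻³·A⁻².

(D)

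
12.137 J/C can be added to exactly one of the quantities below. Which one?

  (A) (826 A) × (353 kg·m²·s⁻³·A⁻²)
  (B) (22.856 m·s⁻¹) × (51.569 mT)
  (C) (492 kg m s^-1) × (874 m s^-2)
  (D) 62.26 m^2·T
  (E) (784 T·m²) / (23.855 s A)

(A)

Reference: J·C⁻¹ = N·m·(s·A)⁻¹ = kg·m²·s⁻³·A⁻¹.
Each option:
  (A) [A] · [kg·m²·s⁻³·A⁻²] = kg·m²·s⁻³·A⁻¹  ← same
  (B) [m·s⁻¹] · [kg·s⁻²·A⁻¹] = kg·m·s⁻³·A⁻¹
  (C) [kg·m·s⁻¹] · [m·s⁻²] = kg·m²·s⁻³
  (D) T·m² = Wb·m⁻²·m² = kg·m²·s⁻²·A⁻¹
  (E) [kg·m²·s⁻²·A⁻¹] / [s·A] = kg·m²·s⁻³·A⁻²
Only (A) matches kg·m²·s⁻³·A⁻¹.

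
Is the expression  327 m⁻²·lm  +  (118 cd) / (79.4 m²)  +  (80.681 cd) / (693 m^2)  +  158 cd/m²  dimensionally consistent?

Dimensions:
  327 m⁻²·lm:  lm·m⁻² = cd·m⁻² = m⁻²·cd
  (118 cd) / (79.4 m²):  [cd] / [m²] = m⁻²·cd
  (80.681 cd) / (693 m^2):  [cd] / [m²] = m⁻²·cd
  158 cd/m²:  cd·m⁻² = m⁻²·cd
Every term reduces to m⁻²·cd.

Yes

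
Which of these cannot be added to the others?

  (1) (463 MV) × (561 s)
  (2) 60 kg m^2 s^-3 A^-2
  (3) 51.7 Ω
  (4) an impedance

(1)

Reduce each to base SI dimensions:
  (1) [kg·m²·s⁻³·A⁻¹] · [s] = kg·m²·s⁻²·A⁻¹
  (2) kg·m²·s⁻³·A⁻²
  (3) Ω = V·A⁻¹ = kg·m²·s⁻³·A⁻²
  (4) [impedance] = kg·m²·s⁻³·A⁻²
All reduce to kg·m²·s⁻³·A⁻² except (1), which is kg·m²·s⁻²·A⁻¹.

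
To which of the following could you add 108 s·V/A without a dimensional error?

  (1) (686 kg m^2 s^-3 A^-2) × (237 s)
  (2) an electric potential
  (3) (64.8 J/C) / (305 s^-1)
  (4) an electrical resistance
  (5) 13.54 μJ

(1)

Reference: V·s·A⁻¹ = J·C⁻¹·s·A⁻¹ = kg·m²·s⁻²·A⁻².
Each option:
  (1) [kg·m²·s⁻³·A⁻²] · [s] = kg·m²·s⁻²·A⁻²  ← same
  (2) [electric potential] = kg·m²·s⁻³·A⁻¹
  (3) [kg·m²·s⁻³·A⁻¹] / [s⁻¹] = kg·m²·s⁻²·A⁻¹
  (4) [electrical resistance] = kg·m²·s⁻³·A⁻²
  (5) J = N·m = kg·m²·s⁻²
Only (1) matches kg·m²·s⁻²·A⁻².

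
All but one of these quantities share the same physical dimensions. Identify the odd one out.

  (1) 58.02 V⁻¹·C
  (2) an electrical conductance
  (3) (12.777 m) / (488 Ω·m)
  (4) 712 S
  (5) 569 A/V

(1)

Expand each in SI base units:
  (1) C·V⁻¹ = s·A·(J·C⁻¹)⁻¹ = kg⁻¹·m⁻²·s⁴·A²
  (2) [electrical conductance] = kg⁻¹·m⁻²·s³·A²
  (3) [m] / [kg·m³·s⁻³·A⁻²] = kg⁻¹·m⁻²·s³·A²
  (4) S = Ω⁻¹ = kg⁻¹·m⁻²·s³·A²
  (5) A·V⁻¹ = A·(J·C⁻¹)⁻¹ = kg⁻¹·m⁻²·s³·A²
All reduce to kg⁻¹·m⁻²·s³·A² except (1), which is kg⁻¹·m⁻²·s⁴·A².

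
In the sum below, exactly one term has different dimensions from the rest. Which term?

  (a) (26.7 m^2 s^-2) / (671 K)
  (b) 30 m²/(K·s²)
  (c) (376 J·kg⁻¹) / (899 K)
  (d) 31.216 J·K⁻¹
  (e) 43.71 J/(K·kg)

Expand each in SI base units:
  (a) [m²·s⁻²] / [K] = m²·s⁻²·K⁻¹
  (b) m²·s⁻²·K⁻¹
  (c) [m²·s⁻²] / [K] = m²·s⁻²·K⁻¹
  (d) J·K⁻¹ = N·m·K⁻¹ = kg·m²·s⁻²·K⁻¹
  (e) J·kg⁻¹·K⁻¹ = N·m·kg⁻¹·K⁻¹ = m²·s⁻²·K⁻¹
All reduce to m²·s⁻²·K⁻¹ except (d), which is kg·m²·s⁻²·K⁻¹.

(d)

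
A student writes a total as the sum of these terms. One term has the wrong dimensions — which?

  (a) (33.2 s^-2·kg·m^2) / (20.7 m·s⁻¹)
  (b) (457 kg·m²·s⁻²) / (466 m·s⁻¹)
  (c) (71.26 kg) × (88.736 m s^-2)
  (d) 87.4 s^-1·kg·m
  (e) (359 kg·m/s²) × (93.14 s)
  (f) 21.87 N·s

In SI base units:
  (a) [kg·m²·s⁻²] / [m·s⁻¹] = kg·m·s⁻¹
  (b) [kg·m²·s⁻²] / [m·s⁻¹] = kg·m·s⁻¹
  (c) [kg] · [m·s⁻²] = kg·m·s⁻²
  (d) kg·m·s⁻¹
  (e) [kg·m·s⁻²] · [s] = kg·m·s⁻¹
  (f) N·s = kg·m·s⁻²·s = kg·m·s⁻¹
All reduce to kg·m·s⁻¹ except (c), which is kg·m·s⁻².

(c)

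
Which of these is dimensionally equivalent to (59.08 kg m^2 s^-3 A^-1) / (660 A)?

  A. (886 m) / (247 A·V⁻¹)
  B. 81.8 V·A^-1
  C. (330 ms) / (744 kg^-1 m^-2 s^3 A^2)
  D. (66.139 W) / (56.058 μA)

B.

Reference: [kg·m²·s⁻³·A⁻¹] / [A] = kg·m²·s⁻³·A⁻².
Each option:
  A. [m] / [kg⁻¹·m⁻²·s³·A²] = kg·m³·s⁻³·A⁻²
  B. V·A⁻¹ = J·C⁻¹·A⁻¹ = kg·m²·s⁻³·A⁻²  ← same
  C. [s] / [kg⁻¹·m⁻²·s³·A²] = kg·m²·s⁻²·A⁻²
  D. [kg·m²·s⁻³] / [A] = kg·m²·s⁻³·A⁻¹
Only B. matches kg·m²·s⁻³·A⁻².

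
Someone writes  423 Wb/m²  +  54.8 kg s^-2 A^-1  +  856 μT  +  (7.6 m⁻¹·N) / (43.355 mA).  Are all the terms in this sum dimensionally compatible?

Expand each in SI base units:
  423 Wb/m²:  Wb·m⁻² = V·s·m⁻² = kg·s⁻²·A⁻¹
  54.8 kg s^-2 A^-1:  kg·s⁻²·A⁻¹
  856 μT:  T = Wb·m⁻² = kg·s⁻²·A⁻¹
  (7.6 m⁻¹·N) / (43.355 mA):  [kg·s⁻²] / [A] = kg·s⁻²·A⁻¹
Every term reduces to kg·s⁻²·A⁻¹.

Yes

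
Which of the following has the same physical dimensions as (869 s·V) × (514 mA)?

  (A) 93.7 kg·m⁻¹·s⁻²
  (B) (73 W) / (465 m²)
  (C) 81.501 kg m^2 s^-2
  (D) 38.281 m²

Reference: [kg·m²·s⁻²·A⁻¹] · [A] = kg·m²·s⁻².
Each option:
  (A) kg·m⁻¹·s⁻²
  (B) [kg·m²·s⁻³] / [m²] = kg·s⁻³
  (C) kg·m²·s⁻²  ← same
  (D) m²
Only (C) matches kg·m²·s⁻².

(C)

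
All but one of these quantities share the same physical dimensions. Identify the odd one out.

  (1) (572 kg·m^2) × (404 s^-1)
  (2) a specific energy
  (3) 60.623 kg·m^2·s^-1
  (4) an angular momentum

Reduce each to base SI dimensions:
  (1) [kg·m²] · [s⁻¹] = kg·m²·s⁻¹
  (2) [specific energy] = m²·s⁻²
  (3) kg·m²·s⁻¹
  (4) [angular momentum] = kg·m²·s⁻¹
All reduce to kg·m²·s⁻¹ except (2), which is m²·s⁻².

(2)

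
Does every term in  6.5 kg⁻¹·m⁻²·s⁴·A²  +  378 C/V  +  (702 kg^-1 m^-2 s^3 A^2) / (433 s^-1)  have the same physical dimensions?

In SI base units:
  6.5 kg⁻¹·m⁻²·s⁴·A²:  kg⁻¹·m⁻²·s⁴·A²
  378 C/V:  C·V⁻¹ = s·A·(J·C⁻¹)⁻¹ = kg⁻¹·m⁻²·s⁴·A²
  (702 kg^-1 m^-2 s^3 A^2) / (433 s^-1):  [kg⁻¹·m⁻²·s³·A²] / [s⁻¹] = kg⁻¹·m⁻²·s⁴·A²
Every term reduces to kg⁻¹·m⁻²·s⁴·A².

Yes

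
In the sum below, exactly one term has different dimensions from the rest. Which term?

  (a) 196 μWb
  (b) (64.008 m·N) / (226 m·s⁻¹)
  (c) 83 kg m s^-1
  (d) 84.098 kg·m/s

(a)

Reduce each to base SI dimensions:
  (a) Wb = V·s = kg·m²·s⁻²·A⁻¹
  (b) [kg·m²·s⁻²] / [m·s⁻¹] = kg·m·s⁻¹
  (c) kg·m·s⁻¹
  (d) kg·m·s⁻¹
All reduce to kg·m·s⁻¹ except (a), which is kg·m²·s⁻²·A⁻¹.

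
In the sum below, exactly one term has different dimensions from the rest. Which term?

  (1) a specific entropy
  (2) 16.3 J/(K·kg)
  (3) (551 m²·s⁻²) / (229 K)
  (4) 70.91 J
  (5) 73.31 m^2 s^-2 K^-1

Reduce each to base SI dimensions:
  (1) [specific entropy] = m²·s⁻²·K⁻¹
  (2) J·kg⁻¹·K⁻¹ = N·m·kg⁻¹·K⁻¹ = m²·s⁻²·K⁻¹
  (3) [m²·s⁻²] / [K] = m²·s⁻²·K⁻¹
  (4) J = N·m = kg·m²·s⁻²
  (5) m²·s⁻²·K⁻¹
All reduce to m²·s⁻²·K⁻¹ except (4), which is kg·m²·s⁻².

(4)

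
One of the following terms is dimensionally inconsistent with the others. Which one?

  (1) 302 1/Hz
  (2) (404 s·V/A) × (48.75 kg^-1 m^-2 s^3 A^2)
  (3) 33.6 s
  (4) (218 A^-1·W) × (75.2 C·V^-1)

Expand each in SI base units:
  (1) Hz⁻¹ = (s⁻¹)⁻¹ = s
  (2) [kg·m²·s⁻²·A⁻²] · [kg⁻¹·m⁻²·s³·A²] = s
  (3) s
  (4) [kg·m²·s⁻³·A⁻¹] · [kg⁻¹·m⁻²·s⁴·A²] = s·A
All reduce to s except (4), which is s·A.

(4)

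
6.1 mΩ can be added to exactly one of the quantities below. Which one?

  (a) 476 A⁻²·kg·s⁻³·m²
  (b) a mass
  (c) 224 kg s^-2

(a)

Reference: Ω = V·A⁻¹ = kg·m²·s⁻³·A⁻².
Each option:
  (a) kg·m²·s⁻³·A⁻²  ← same
  (b) [mass] = kg
  (c) kg·s⁻²
Only (a) matches kg·m²·s⁻³·A⁻².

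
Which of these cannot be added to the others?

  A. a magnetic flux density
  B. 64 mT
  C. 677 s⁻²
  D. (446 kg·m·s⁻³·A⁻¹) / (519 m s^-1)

C.

In SI base units:
  A. [magnetic flux density] = kg·s⁻²·A⁻¹
  B. T = Wb·m⁻² = kg·s⁻²·A⁻¹
  C. s⁻²
  D. [kg·m·s⁻³·A⁻¹] / [m·s⁻¹] = kg·s⁻²·A⁻¹
All reduce to kg·s⁻²·A⁻¹ except C., which is s⁻².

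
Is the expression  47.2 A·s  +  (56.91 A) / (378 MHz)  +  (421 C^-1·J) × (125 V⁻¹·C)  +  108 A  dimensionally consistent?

Expand each in SI base units:
  47.2 A·s:  A·s = s·A
  (56.91 A) / (378 MHz):  [A] / [s⁻¹] = s·A
  (421 C^-1·J) × (125 V⁻¹·C):  [kg·m²·s⁻³·A⁻¹] · [kg⁻¹·m⁻²·s⁴·A²] = s·A
  108 A:  A
The terms do not share a single dimension (A vs s·A).

No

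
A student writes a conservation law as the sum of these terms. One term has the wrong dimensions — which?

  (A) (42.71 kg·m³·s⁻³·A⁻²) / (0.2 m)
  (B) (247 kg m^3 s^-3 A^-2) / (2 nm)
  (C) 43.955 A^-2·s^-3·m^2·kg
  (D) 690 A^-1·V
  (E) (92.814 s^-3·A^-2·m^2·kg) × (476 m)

(E)

In SI base units:
  (A) [kg·m³·s⁻³·A⁻²] / [m] = kg·m²·s⁻³·A⁻²
  (B) [kg·m³·s⁻³·A⁻²] / [m] = kg·m²·s⁻³·A⁻²
  (C) kg·m²·s⁻³·A⁻²
  (D) V·A⁻¹ = J·C⁻¹·A⁻¹ = kg·m²·s⁻³·A⁻²
  (E) [kg·m²·s⁻³·A⁻²] · [m] = kg·m³·s⁻³·A⁻²
All reduce to kg·m²·s⁻³·A⁻² except (E), which is kg·m³·s⁻³·A⁻².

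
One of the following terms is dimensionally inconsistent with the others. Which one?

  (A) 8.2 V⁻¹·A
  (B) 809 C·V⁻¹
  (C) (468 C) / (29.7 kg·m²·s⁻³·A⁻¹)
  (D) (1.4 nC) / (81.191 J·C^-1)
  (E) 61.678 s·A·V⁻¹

(A)

Dimensions:
  (A) A·V⁻¹ = A·(J·C⁻¹)⁻¹ = kg⁻¹·m⁻²·s³·A²
  (B) C·V⁻¹ = s·A·(J·C⁻¹)⁻¹ = kg⁻¹·m⁻²·s⁴·A²
  (C) [s·A] / [kg·m²·s⁻³·A⁻¹] = kg⁻¹·m⁻²·s⁴·A²
  (D) [s·A] / [kg·m²·s⁻³·A⁻¹] = kg⁻¹·m⁻²·s⁴·A²
  (E) A·s·V⁻¹ = A·s·(J·C⁻¹)⁻¹ = kg⁻¹·m⁻²·s⁴·A²
All reduce to kg⁻¹·m⁻²·s⁴·A² except (A), which is kg⁻¹·m⁻²·s³·A².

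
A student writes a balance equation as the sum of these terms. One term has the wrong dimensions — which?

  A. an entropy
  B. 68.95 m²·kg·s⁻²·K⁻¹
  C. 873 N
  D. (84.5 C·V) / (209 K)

C.

Reduce each to base SI dimensions:
  A. [entropy] = kg·m²·s⁻²·K⁻¹
  B. kg·m²·s⁻²·K⁻¹
  C. N = kg·m·s⁻²
  D. [kg·m²·s⁻²] / [K] = kg·m²·s⁻²·K⁻¹
All reduce to kg·m²·s⁻²·K⁻¹ except C., which is kg·m·s⁻².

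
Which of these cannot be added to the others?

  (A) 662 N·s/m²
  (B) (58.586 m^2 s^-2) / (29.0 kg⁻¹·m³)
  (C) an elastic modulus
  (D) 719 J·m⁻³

(A)

Expand each in SI base units:
  (A) N·s·m⁻² = kg·m·s⁻²·s·m⁻² = kg·m⁻¹·s⁻¹
  (B) [m²·s⁻²] / [kg⁻¹·m³] = kg·m⁻¹·s⁻²
  (C) [elastic modulus] = kg·m⁻¹·s⁻²
  (D) J·m⁻³ = N·m·m⁻³ = kg·m⁻¹·s⁻²
All reduce to kg·m⁻¹·s⁻² except (A), which is kg·m⁻¹·s⁻¹.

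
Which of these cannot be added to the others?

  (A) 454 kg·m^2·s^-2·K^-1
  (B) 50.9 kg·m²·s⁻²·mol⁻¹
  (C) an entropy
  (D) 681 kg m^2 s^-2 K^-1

(B)

Work out the base dimensions of each:
  (A) kg·m²·s⁻²·K⁻¹
  (B) kg·m²·s⁻²·mol⁻¹
  (C) [entropy] = kg·m²·s⁻²·K⁻¹
  (D) kg·m²·s⁻²·K⁻¹
All reduce to kg·m²·s⁻²·K⁻¹ except (B), which is kg·m²·s⁻²·mol⁻¹.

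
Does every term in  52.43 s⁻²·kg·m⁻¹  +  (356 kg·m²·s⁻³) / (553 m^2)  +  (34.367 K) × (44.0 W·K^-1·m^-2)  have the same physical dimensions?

In SI base units:
  52.43 s⁻²·kg·m⁻¹:  kg·m⁻¹·s⁻²
  (356 kg·m²·s⁻³) / (553 m^2):  [kg·m²·s⁻³] / [m²] = kg·s⁻³
  (34.367 K) × (44.0 W·K^-1·m^-2):  [K] · [kg·s⁻³·K⁻¹] = kg·s⁻³
The terms do not share a single dimension (kg·m⁻¹·s⁻² vs kg·s⁻³).

No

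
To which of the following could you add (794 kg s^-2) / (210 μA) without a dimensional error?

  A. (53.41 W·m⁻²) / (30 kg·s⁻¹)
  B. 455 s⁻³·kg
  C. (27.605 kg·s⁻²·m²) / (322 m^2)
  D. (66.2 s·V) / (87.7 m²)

D.

Reference: [kg·s⁻²] / [A] = kg·s⁻²·A⁻¹.
Each option:
  A. [kg·s⁻³] / [kg·s⁻¹] = s⁻²
  B. kg·s⁻³
  C. [kg·m²·s⁻²] / [m²] = kg·s⁻²
  D. [kg·m²·s⁻²·A⁻¹] / [m²] = kg·s⁻²·A⁻¹  ← same
Only D. matches kg·s⁻²·A⁻¹.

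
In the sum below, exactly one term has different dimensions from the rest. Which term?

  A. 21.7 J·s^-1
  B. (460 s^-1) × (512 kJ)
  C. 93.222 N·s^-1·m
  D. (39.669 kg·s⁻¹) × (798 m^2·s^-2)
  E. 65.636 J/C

Expand each in SI base units:
  A. J·s⁻¹ = N·m·s⁻¹ = kg·m²·s⁻³
  B. [s⁻¹] · [kg·m²·s⁻²] = kg·m²·s⁻³
  C. N·m·s⁻¹ = kg·m·s⁻²·m·s⁻¹ = kg·m²·s⁻³
  D. [kg·s⁻¹] · [m²·s⁻²] = kg·m²·s⁻³
  E. J·C⁻¹ = N·m·(s·A)⁻¹ = kg·m²·s⁻³·A⁻¹
All reduce to kg·m²·s⁻³ except E., which is kg·m²·s⁻³·A⁻¹.

E.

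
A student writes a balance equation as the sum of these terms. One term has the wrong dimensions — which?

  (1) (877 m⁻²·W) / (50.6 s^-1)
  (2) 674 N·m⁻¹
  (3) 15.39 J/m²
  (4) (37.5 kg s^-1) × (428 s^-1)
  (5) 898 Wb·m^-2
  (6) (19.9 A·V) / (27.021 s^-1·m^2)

(5)

In SI base units:
  (1) [kg·s⁻³] / [s⁻¹] = kg·s⁻²
  (2) N·m⁻¹ = kg·m·s⁻²·m⁻¹ = kg·s⁻²
  (3) J·m⁻² = N·m·m⁻² = kg·s⁻²
  (4) [kg·s⁻¹] · [s⁻¹] = kg·s⁻²
  (5) Wb·m⁻² = V·s·m⁻² = kg·s⁻²·A⁻¹
  (6) [kg·m²·s⁻³] / [m²·s⁻¹] = kg·s⁻²
All reduce to kg·s⁻² except (5), which is kg·s⁻²·A⁻¹.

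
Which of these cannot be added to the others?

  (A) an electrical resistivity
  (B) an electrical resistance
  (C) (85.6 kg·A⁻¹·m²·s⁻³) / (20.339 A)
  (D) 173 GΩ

(A)

In SI base units:
  (A) [electrical resistivity] = kg·m³·s⁻³·A⁻²
  (B) [electrical resistance] = kg·m²·s⁻³·A⁻²
  (C) [kg·m²·s⁻³·A⁻¹] / [A] = kg·m²·s⁻³·A⁻²
  (D) Ω = V·A⁻¹ = kg·m²·s⁻³·A⁻²
All reduce to kg·m²·s⁻³·A⁻² except (A), which is kg·m³·s⁻³·A⁻².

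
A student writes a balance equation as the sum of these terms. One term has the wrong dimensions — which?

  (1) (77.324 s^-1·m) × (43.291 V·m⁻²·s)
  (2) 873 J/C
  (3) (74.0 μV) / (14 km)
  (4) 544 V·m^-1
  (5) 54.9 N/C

Dimensions:
  (1) [m·s⁻¹] · [kg·s⁻²·A⁻¹] = kg·m·s⁻³·A⁻¹
  (2) J·C⁻¹ = N·m·(s·A)⁻¹ = kg·m²·s⁻³·A⁻¹
  (3) [kg·m²·s⁻³·A⁻¹] / [m] = kg·m·s⁻³·A⁻¹
  (4) V·m⁻¹ = J·C⁻¹·m⁻¹ = kg·m·s⁻³·A⁻¹
  (5) N·C⁻¹ = kg·m·s⁻²·(s·A)⁻¹ = kg·m·s⁻³·A⁻¹
All reduce to kg·m·s⁻³·A⁻¹ except (2), which is kg·m²·s⁻³·A⁻¹.

(2)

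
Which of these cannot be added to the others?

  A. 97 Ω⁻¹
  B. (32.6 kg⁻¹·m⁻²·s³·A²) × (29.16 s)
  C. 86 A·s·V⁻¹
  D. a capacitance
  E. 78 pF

A.

Reduce each to base SI dimensions:
  A. Ω⁻¹ = (V·A⁻¹)⁻¹ = kg⁻¹·m⁻²·s³·A²
  B. [kg⁻¹·m⁻²·s³·A²] · [s] = kg⁻¹·m⁻²·s⁴·A²
  C. A·s·V⁻¹ = A·s·(J·C⁻¹)⁻¹ = kg⁻¹·m⁻²·s⁴·A²
  D. [capacitance] = kg⁻¹·m⁻²·s⁴·A²
  E. F = C·V⁻¹ = kg⁻¹·m⁻²·s⁴·A²
All reduce to kg⁻¹·m⁻²·s⁴·A² except A., which is kg⁻¹·m⁻²·s³·A².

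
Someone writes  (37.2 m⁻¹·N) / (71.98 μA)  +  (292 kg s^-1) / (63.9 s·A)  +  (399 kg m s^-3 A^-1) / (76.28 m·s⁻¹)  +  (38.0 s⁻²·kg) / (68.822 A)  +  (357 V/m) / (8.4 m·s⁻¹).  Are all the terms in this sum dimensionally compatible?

Yes

Expand each in SI base units:
  (37.2 m⁻¹·N) / (71.98 μA):  [kg·s⁻²] / [A] = kg·s⁻²·A⁻¹
  (292 kg s^-1) / (63.9 s·A):  [kg·s⁻¹] / [s·A] = kg·s⁻²·A⁻¹
  (399 kg m s^-3 A^-1) / (76.28 m·s⁻¹):  [kg·m·s⁻³·A⁻¹] / [m·s⁻¹] = kg·s⁻²·A⁻¹
  (38.0 s⁻²·kg) / (68.822 A):  [kg·s⁻²] / [A] = kg·s⁻²·A⁻¹
  (357 V/m) / (8.4 m·s⁻¹):  [kg·m·s⁻³·A⁻¹] / [m·s⁻¹] = kg·s⁻²·A⁻¹
Every term reduces to kg·s⁻²·A⁻¹.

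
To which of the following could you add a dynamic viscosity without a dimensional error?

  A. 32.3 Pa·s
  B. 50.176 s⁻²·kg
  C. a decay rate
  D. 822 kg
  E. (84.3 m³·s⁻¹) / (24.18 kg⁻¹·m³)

Reference: [dynamic viscosity] = kg·m⁻¹·s⁻¹.
Each option:
  A. Pa·s = N·m⁻²·s = kg·m⁻¹·s⁻¹  ← same
  B. kg·s⁻²
  C. [decay rate] = s⁻¹
  D. kg
  E. [m³·s⁻¹] / [kg⁻¹·m³] = kg·s⁻¹
Only A. matches kg·m⁻¹·s⁻¹.

A.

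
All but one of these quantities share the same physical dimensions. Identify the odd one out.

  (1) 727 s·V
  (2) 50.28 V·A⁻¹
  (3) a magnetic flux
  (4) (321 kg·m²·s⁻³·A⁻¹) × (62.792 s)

(2)

Expand each in SI base units:
  (1) V·s = J·C⁻¹·s = kg·m²·s⁻²·A⁻¹
  (2) V·A⁻¹ = J·C⁻¹·A⁻¹ = kg·m²·s⁻³·A⁻²
  (3) [magnetic flux] = kg·m²·s⁻²·A⁻¹
  (4) [kg·m²·s⁻³·A⁻¹] · [s] = kg·m²·s⁻²·A⁻¹
All reduce to kg·m²·s⁻²·A⁻¹ except (2), which is kg·m²·s⁻³·A⁻².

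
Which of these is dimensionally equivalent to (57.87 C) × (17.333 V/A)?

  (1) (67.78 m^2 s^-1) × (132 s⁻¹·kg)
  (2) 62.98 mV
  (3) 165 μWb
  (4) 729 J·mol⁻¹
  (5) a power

(3)

Reference: [s·A] · [kg·m²·s⁻³·A⁻²] = kg·m²·s⁻²·A⁻¹.
Each option:
  (1) [m²·s⁻¹] · [kg·s⁻¹] = kg·m²·s⁻²
  (2) V = J·C⁻¹ = kg·m²·s⁻³·A⁻¹
  (3) Wb = V·s = kg·m²·s⁻²·A⁻¹  ← same
  (4) J·mol⁻¹ = N·m·mol⁻¹ = kg·m²·s⁻²·mol⁻¹
  (5) [power] = kg·m²·s⁻³
Only (3) matches kg·m²·s⁻²·A⁻¹.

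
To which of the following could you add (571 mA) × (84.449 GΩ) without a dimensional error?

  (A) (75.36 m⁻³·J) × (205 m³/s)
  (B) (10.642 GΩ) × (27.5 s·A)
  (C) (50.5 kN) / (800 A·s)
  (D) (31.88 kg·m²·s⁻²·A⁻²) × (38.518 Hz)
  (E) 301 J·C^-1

(E)

Reference: [A] · [kg·m²·s⁻³·A⁻²] = kg·m²·s⁻³·A⁻¹.
Each option:
  (A) [kg·m⁻¹·s⁻²] · [m³·s⁻¹] = kg·m²·s⁻³
  (B) [kg·m²·s⁻³·A⁻²] · [s·A] = kg·m²·s⁻²·A⁻¹
  (C) [kg·m·s⁻²] / [s·A] = kg·m·s⁻³·A⁻¹
  (D) [kg·m²·s⁻²·A⁻²] · [s⁻¹] = kg·m²·s⁻³·A⁻²
  (E) J·C⁻¹ = N·m·(s·A)⁻¹ = kg·m²·s⁻³·A⁻¹  ← same
Only (E) matches kg·m²·s⁻³·A⁻¹.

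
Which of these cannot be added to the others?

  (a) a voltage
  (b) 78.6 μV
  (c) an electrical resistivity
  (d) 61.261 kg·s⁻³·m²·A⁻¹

Dimensions:
  (a) [voltage] = kg·m²·s⁻³·A⁻¹
  (b) V = J·C⁻¹ = kg·m²·s⁻³·A⁻¹
  (c) [electrical resistivity] = kg·m³·s⁻³·A⁻²
  (d) kg·m²·s⁻³·A⁻¹
All reduce to kg·m²·s⁻³·A⁻¹ except (c), which is kg·m³·s⁻³·A⁻².

(c)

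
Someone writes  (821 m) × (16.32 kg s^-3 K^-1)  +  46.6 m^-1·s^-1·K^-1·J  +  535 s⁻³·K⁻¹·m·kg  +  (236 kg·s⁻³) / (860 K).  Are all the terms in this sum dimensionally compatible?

No

Dimensions:
  (821 m) × (16.32 kg s^-3 K^-1):  [m] · [kg·s⁻³·K⁻¹] = kg·m·s⁻³·K⁻¹
  46.6 m^-1·s^-1·K^-1·J:  J·s⁻¹·m⁻¹·K⁻¹ = N·m·s⁻¹·m⁻¹·K⁻¹ = kg·m·s⁻³·K⁻¹
  535 s⁻³·K⁻¹·m·kg:  kg·m·s⁻³·K⁻¹
  (236 kg·s⁻³) / (860 K):  [kg·s⁻³] / [K] = kg·s⁻³·K⁻¹
The terms do not share a single dimension (kg·m·s⁻³·K⁻¹ vs kg·s⁻³·K⁻¹).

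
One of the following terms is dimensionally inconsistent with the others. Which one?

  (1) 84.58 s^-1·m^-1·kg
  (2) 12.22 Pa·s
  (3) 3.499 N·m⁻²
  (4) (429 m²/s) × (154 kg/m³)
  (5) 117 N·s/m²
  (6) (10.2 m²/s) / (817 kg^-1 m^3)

(3)

Work out the base dimensions of each:
  (1) kg·m⁻¹·s⁻¹
  (2) Pa·s = N·m⁻²·s = kg·m⁻¹·s⁻¹
  (3) N·m⁻² = kg·m·s⁻²·m⁻² = kg·m⁻¹·s⁻²
  (4) [m²·s⁻¹] · [kg·m⁻³] = kg·m⁻¹·s⁻¹
  (5) N·s·m⁻² = kg·m·s⁻²·s·m⁻² = kg·m⁻¹·s⁻¹
  (6) [m²·s⁻¹] / [kg⁻¹·m³] = kg·m⁻¹·s⁻¹
All reduce to kg·m⁻¹·s⁻¹ except (3), which is kg·m⁻¹·s⁻².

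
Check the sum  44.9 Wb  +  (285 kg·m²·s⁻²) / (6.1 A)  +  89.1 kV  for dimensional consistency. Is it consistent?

Reduce each to base SI dimensions:
  44.9 Wb:  Wb = V·s = kg·m²·s⁻²·A⁻¹
  (285 kg·m²·s⁻²) / (6.1 A):  [kg·m²·s⁻²] / [A] = kg·m²·s⁻²·A⁻¹
  89.1 kV:  V = J·C⁻¹ = kg·m²·s⁻³·A⁻¹
The terms do not share a single dimension (kg·m²·s⁻²·A⁻¹ vs kg·m²·s⁻³·A⁻¹).

No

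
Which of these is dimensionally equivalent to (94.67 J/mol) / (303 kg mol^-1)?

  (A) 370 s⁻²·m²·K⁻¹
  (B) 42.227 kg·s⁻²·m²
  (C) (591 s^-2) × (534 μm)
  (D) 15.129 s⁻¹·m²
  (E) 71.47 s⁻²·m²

(E)

Reference: [kg·m²·s⁻²·mol⁻¹] / [kg·mol⁻¹] = m²·s⁻².
Each option:
  (A) m²·s⁻²·K⁻¹
  (B) kg·m²·s⁻²
  (C) [s⁻²] · [m] = m·s⁻²
  (D) m²·s⁻¹
  (E) m²·s⁻²  ← same
Only (E) matches m²·s⁻².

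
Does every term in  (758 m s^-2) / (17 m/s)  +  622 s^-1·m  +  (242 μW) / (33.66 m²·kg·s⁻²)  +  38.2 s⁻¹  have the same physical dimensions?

In SI base units:
  (758 m s^-2) / (17 m/s):  [m·s⁻²] / [m·s⁻¹] = s⁻¹
  622 s^-1·m:  m·s⁻¹
  (242 μW) / (33.66 m²·kg·s⁻²):  [kg·m²·s⁻³] / [kg·m²·s⁻²] = s⁻¹
  38.2 s⁻¹:  s⁻¹
The terms do not share a single dimension (m·s⁻¹ vs s⁻¹).

No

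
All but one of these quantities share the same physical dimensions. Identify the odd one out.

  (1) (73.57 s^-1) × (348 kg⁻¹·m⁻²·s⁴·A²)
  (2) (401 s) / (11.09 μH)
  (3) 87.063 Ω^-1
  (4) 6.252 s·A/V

(4)

Reduce each to base SI dimensions:
  (1) [s⁻¹] · [kg⁻¹·m⁻²·s⁴·A²] = kg⁻¹·m⁻²·s³·A²
  (2) [s] / [kg·m²·s⁻²·A⁻²] = kg⁻¹·m⁻²·s³·A²
  (3) Ω⁻¹ = (V·A⁻¹)⁻¹ = kg⁻¹·m⁻²·s³·A²
  (4) A·s·V⁻¹ = A·s·(J·C⁻¹)⁻¹ = kg⁻¹·m⁻²·s⁴·A²
All reduce to kg⁻¹·m⁻²·s³·A² except (4), which is kg⁻¹·m⁻²·s⁴·A².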